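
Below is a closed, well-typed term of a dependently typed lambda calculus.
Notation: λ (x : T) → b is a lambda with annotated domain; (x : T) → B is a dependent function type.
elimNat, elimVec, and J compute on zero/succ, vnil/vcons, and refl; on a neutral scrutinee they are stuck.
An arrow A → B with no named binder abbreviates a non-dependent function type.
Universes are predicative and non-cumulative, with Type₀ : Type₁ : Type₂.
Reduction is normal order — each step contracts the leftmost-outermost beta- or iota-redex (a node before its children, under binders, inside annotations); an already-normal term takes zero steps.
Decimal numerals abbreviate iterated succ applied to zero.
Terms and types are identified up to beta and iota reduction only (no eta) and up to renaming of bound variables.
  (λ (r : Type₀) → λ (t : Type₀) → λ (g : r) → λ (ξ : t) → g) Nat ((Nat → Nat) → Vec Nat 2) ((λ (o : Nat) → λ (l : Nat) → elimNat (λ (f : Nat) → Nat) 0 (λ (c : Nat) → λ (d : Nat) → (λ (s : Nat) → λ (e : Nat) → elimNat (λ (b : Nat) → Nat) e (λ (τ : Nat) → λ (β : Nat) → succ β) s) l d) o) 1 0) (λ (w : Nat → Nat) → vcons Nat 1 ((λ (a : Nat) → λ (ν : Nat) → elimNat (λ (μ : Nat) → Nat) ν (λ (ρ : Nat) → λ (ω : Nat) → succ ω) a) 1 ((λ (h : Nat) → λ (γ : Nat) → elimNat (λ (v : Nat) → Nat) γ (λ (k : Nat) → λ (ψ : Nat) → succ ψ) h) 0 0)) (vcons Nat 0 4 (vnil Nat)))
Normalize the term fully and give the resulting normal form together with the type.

resulting normal form:
  0
type:
  Nat
observation: the term reaches its normal form after 13 normal-order steps.


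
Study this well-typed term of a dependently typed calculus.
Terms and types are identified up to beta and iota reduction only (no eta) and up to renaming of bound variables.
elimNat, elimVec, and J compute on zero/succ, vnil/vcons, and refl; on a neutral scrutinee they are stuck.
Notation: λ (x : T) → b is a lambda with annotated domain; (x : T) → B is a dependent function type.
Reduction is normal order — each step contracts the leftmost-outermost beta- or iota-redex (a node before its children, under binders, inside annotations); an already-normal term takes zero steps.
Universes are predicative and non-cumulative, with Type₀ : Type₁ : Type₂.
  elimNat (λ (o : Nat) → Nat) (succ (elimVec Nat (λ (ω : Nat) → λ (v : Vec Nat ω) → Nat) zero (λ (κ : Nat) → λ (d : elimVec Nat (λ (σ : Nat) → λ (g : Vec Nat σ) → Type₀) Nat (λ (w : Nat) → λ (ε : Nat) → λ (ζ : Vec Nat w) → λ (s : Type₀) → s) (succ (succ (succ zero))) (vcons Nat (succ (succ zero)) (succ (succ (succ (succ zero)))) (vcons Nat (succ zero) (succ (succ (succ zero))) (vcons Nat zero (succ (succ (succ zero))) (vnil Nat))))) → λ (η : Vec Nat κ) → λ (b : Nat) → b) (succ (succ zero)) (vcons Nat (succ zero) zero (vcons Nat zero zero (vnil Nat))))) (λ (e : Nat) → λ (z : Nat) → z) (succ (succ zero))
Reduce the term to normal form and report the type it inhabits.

normal form:
  succ zero
the term's type:
  Nat
observation: normalization takes exactly 18 steps under the normal-order strategy.


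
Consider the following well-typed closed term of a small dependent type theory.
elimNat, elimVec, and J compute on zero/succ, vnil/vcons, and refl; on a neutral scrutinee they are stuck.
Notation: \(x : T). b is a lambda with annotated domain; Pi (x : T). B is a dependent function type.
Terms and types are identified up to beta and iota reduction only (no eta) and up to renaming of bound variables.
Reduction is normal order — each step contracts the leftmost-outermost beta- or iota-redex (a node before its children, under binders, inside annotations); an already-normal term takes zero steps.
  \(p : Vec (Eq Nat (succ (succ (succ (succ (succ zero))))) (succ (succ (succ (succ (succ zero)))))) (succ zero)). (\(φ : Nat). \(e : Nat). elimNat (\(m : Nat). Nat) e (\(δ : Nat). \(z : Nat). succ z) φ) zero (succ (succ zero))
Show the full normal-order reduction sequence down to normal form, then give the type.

normal-order reduction sequence:
  \(p : Vec (Eq Nat (succ (succ (succ (succ (succ zero))))) (succ (succ (succ (succ (succ zero)))))) (succ zero)). (\(φ : Nat). \(e : Nat). elimNat (\(m : Nat). Nat) e (\(δ : Nat). \(z : Nat). succ z) φ) zero (succ (succ zero))
  ~> \(p : Vec (Eq Nat (succ (succ (succ (succ (succ zero))))) (succ (succ (succ (succ (succ zero)))))) (succ zero)). (\(φ : Nat). elimNat (\(e : Nat). Nat) φ (\(m : Nat). \(δ : Nat). succ δ) zero) (succ (succ zero))
  ~> \(p : Vec (Eq Nat (succ (succ (succ (succ (succ zero))))) (succ (succ (succ (succ (succ zero)))))) (succ zero)). elimNat (\(φ : Nat). Nat) (succ (succ zero)) (\(e : Nat). \(m : Nat). succ m) zero
  ~> \(p : Vec (Eq Nat (succ (succ (succ (succ (succ zero))))) (succ (succ (succ (succ (succ zero)))))) (succ zero)). succ (succ zero)
inferred type:
  Pi (p : Vec (Eq Nat (succ (succ (succ (succ (succ zero))))) (succ (succ (succ (succ (succ zero)))))) (succ zero)). Nat


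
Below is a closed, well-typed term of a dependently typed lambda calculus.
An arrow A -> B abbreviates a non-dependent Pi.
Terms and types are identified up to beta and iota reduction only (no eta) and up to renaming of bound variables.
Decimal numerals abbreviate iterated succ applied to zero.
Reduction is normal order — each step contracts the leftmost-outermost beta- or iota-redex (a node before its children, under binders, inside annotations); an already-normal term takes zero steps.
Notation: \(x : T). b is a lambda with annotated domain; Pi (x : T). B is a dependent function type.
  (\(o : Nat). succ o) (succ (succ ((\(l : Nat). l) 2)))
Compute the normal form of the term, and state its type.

normal form:
  5
type:
  Nat


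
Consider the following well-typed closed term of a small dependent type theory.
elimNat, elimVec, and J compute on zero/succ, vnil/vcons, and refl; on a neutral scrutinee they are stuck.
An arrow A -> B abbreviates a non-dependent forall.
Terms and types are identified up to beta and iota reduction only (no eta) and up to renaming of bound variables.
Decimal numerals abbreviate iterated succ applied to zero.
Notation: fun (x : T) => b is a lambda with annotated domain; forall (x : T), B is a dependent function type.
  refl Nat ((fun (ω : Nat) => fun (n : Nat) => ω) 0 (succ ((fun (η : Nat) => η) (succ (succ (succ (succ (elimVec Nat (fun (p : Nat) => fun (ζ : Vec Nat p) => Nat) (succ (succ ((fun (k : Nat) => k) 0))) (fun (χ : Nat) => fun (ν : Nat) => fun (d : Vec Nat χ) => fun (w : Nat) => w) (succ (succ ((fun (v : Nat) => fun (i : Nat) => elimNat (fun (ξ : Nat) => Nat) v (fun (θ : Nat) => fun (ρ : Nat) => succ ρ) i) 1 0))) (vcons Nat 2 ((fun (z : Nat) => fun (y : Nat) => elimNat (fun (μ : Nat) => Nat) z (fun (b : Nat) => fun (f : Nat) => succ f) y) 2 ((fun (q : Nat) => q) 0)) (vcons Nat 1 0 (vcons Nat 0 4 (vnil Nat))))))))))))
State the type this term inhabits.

the term's type:
  Eq Nat 0 0


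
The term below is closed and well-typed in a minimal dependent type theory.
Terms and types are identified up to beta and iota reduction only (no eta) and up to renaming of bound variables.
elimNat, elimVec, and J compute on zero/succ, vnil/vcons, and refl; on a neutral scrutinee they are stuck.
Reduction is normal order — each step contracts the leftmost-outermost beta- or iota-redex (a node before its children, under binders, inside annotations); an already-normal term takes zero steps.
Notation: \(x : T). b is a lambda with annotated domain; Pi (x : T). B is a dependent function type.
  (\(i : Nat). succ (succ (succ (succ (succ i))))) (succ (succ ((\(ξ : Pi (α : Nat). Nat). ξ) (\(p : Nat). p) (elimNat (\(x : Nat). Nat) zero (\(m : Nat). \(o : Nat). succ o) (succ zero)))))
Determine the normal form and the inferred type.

reduced normal form:
  succ (succ (succ (succ (succ (succ (succ (succ zero)))))))
inferred type:
  Nat
observation: contracting a beta-redex first, the term normalizes in 7 steps.


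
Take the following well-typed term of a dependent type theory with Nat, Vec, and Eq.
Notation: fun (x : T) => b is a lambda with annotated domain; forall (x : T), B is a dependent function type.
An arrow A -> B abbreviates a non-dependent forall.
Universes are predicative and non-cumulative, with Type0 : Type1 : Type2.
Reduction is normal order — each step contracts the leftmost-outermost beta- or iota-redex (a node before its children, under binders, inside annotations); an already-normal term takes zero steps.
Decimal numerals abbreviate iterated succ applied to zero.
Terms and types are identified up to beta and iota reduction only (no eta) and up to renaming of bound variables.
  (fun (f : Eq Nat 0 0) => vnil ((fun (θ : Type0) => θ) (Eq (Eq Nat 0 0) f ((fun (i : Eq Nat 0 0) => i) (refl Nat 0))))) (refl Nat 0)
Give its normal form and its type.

resulting normal form:
  vnil (Eq (Eq Nat 0 0) (refl Nat 0) (refl Nat 0))
the term's type:
  Vec (Eq (Eq Nat 0 0) (refl Nat 0) (refl Nat 0)) 0


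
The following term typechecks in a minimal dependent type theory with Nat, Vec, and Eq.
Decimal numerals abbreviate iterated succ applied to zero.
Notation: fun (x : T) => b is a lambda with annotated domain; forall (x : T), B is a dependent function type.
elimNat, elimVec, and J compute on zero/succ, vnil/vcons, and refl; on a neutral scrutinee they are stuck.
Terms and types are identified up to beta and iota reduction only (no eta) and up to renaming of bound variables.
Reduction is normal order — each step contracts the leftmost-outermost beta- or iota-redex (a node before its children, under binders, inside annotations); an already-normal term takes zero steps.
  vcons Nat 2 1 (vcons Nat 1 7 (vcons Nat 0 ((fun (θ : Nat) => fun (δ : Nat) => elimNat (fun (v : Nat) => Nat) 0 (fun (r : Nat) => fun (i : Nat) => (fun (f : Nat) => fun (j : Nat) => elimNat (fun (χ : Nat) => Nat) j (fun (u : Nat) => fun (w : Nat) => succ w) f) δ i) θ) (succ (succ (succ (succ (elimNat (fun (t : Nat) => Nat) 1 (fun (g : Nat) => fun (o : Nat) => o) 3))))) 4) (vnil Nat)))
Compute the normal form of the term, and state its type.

resulting normal form:
  vcons Nat 2 1 (vcons Nat 1 7 (vcons Nat 0 20 (vnil Nat)))
the term's type:
  Vec Nat 3
observation: normalization takes exactly 103 steps under the normal-order strategy.


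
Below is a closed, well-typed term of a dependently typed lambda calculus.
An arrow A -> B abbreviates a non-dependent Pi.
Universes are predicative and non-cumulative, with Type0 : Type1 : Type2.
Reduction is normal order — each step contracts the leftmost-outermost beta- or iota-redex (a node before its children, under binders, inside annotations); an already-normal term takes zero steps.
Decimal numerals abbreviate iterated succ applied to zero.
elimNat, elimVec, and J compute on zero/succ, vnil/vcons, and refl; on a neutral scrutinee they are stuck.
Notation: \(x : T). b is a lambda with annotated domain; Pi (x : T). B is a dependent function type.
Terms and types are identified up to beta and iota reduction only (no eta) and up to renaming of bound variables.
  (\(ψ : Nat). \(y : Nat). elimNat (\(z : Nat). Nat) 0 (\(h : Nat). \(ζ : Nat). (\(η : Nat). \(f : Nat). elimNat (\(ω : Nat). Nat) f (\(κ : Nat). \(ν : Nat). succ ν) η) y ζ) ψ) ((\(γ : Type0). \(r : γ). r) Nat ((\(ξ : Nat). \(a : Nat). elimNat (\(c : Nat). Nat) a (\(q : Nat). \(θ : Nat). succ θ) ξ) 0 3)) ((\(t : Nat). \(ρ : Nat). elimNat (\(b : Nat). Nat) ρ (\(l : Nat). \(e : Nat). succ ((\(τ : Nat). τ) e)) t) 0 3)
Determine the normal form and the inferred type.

reduced normal form:
  9
the term's type:
  Nat
observation: the leftmost-outermost redex is a beta-redex, and normalization takes 32 steps.


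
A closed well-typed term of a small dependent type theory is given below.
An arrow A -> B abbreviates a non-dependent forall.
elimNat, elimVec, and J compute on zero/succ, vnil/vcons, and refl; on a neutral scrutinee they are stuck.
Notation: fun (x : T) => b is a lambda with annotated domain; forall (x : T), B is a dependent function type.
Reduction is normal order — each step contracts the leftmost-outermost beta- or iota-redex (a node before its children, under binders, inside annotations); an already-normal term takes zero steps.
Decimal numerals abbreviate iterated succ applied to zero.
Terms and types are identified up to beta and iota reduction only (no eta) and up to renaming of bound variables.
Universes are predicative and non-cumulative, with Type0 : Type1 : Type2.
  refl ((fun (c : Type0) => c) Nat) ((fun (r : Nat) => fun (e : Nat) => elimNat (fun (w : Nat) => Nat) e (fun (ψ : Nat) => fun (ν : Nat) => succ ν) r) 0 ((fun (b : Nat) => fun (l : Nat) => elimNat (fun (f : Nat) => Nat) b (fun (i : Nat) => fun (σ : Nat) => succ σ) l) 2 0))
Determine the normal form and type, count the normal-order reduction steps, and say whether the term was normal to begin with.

normal form:
  refl Nat 2
the term's type:
  Eq Nat 2 2
reduction steps (normal order): 7
started in normal form: no
first contracted redex: a beta-redex


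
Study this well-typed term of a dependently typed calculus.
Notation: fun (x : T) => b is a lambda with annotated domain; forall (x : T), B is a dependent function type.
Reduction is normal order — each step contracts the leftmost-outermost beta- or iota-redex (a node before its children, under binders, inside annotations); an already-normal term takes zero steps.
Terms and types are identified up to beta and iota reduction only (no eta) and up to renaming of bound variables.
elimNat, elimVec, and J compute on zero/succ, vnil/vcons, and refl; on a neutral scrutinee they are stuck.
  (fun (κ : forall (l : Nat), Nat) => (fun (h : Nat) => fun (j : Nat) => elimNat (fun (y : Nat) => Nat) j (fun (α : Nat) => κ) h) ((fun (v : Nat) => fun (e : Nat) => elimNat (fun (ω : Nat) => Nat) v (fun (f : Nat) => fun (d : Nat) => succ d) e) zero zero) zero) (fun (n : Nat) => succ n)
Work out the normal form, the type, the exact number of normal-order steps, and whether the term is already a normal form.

normal form:
  zero
the term's type:
  Nat
normal-order step count: 7
already normal: no
first contracted redex: a beta-redex


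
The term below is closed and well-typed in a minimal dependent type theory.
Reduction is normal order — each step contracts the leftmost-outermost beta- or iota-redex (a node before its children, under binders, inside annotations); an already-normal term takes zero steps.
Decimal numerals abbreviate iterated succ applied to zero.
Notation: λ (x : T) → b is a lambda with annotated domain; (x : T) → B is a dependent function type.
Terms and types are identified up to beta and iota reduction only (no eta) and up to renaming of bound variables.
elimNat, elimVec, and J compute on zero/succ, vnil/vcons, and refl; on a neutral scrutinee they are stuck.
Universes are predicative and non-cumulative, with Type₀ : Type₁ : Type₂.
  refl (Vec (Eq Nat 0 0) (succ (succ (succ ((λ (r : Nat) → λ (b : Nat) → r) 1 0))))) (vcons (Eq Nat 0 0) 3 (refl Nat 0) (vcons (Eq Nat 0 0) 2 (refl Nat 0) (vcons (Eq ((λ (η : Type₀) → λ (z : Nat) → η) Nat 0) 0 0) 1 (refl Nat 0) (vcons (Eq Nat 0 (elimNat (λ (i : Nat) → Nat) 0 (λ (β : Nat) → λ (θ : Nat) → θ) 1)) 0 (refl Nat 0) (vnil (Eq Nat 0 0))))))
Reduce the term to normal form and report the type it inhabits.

reduced normal form:
  refl (Vec (Eq Nat 0 0) 4) (vcons (Eq Nat 0 0) 3 (refl Nat 0) (vcons (Eq Nat 0 0) 2 (refl Nat 0) (vcons (Eq Nat 0 0) 1 (refl Nat 0) (vcons (Eq Nat 0 0) 0 (refl Nat 0) (vnil (Eq Nat 0 0))))))
type:
  Eq (Vec (Eq Nat 0 0) 4) (vcons (Eq Nat 0 0) 3 (refl Nat 0) (vcons (Eq Nat 0 0) 2 (refl Nat 0) (vcons (Eq Nat 0 0) 1 (refl Nat 0) (vcons (Eq Nat 0 0) 0 (refl Nat 0) (vnil (Eq Nat 0 0)))))) (vcons (Eq Nat 0 0) 3 (refl Nat 0) (vcons (Eq Nat 0 0) 2 (refl Nat 0) (vcons (Eq Nat 0 0) 1 (refl Nat 0) (vcons (Eq Nat 0 0) 0 (refl Nat 0) (vnil (Eq Nat 0 0))))))
observation: 8 normal-order steps normalize the term, beginning with a beta-redex.


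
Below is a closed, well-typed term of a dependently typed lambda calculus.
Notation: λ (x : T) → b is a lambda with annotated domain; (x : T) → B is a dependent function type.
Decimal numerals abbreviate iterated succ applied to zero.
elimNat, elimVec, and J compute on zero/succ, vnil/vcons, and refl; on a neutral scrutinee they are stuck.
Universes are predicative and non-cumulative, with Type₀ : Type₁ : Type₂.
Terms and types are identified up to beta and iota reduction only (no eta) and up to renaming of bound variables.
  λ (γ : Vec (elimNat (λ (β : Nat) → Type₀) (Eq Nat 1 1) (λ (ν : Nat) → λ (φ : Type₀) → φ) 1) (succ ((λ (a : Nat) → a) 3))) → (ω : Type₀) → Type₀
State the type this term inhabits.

the term's type:
  (γ : Vec (Eq Nat 1 1) 4) → Type₁


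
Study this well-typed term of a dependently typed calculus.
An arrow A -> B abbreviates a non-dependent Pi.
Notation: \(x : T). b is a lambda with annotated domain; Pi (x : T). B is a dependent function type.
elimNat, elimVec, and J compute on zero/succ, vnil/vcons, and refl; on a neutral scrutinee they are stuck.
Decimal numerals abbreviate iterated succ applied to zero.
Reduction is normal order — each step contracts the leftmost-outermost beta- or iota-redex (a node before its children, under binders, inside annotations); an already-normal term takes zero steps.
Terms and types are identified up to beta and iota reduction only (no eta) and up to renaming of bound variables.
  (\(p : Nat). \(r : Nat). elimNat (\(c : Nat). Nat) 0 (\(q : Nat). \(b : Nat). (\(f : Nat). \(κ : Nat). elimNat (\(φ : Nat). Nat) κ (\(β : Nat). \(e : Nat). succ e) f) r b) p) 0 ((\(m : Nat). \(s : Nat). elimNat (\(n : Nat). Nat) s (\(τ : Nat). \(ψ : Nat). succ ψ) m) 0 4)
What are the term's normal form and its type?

resulting normal form:
  0
inferred type:
  Nat


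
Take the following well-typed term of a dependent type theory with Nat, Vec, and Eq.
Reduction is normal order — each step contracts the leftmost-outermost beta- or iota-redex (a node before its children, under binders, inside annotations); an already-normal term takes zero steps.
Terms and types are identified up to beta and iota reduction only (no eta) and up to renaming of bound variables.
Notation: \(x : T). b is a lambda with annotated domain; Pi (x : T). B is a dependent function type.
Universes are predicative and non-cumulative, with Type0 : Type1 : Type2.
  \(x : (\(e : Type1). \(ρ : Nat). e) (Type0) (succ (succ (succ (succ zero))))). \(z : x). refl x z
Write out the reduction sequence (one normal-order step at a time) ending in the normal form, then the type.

normal-order reduction:
  \(x : (\(e : Type1). \(ρ : Nat). e) (Type0) (succ (succ (succ (succ zero))))). \(z : x). refl x z
  ~> \(x : (\(e : Nat). Type0) (succ (succ (succ (succ zero))))). \(ρ : x). refl x ρ
  ~> \(x : Type0). \(e : x). refl x e
the term's type:
  Pi (x : Type0). Pi (e : x). Eq x e e


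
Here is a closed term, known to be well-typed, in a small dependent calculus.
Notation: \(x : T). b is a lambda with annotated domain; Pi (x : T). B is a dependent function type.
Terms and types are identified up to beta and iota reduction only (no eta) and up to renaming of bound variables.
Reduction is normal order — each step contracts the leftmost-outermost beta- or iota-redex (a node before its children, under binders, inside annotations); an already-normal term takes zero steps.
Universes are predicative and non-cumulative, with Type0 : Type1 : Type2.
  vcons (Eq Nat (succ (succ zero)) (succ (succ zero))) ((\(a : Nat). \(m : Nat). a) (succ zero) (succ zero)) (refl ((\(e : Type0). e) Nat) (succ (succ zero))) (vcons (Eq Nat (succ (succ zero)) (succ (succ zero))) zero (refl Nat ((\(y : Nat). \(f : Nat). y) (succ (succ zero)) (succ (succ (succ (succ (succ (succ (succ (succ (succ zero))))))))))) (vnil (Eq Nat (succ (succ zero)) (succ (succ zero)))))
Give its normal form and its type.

resulting normal form:
  vcons (Eq Nat (succ (succ zero)) (succ (succ zero))) (succ zero) (refl Nat (succ (succ zero))) (vcons (Eq Nat (succ (succ zero)) (succ (succ zero))) zero (refl Nat (succ (succ zero))) (vnil (Eq Nat (succ (succ zero)) (succ (succ zero)))))
the term's type:
  Vec (Eq Nat (succ (succ zero)) (succ (succ zero))) (succ (succ zero))
observation: the term reaches its normal form after 5 normal-order steps.


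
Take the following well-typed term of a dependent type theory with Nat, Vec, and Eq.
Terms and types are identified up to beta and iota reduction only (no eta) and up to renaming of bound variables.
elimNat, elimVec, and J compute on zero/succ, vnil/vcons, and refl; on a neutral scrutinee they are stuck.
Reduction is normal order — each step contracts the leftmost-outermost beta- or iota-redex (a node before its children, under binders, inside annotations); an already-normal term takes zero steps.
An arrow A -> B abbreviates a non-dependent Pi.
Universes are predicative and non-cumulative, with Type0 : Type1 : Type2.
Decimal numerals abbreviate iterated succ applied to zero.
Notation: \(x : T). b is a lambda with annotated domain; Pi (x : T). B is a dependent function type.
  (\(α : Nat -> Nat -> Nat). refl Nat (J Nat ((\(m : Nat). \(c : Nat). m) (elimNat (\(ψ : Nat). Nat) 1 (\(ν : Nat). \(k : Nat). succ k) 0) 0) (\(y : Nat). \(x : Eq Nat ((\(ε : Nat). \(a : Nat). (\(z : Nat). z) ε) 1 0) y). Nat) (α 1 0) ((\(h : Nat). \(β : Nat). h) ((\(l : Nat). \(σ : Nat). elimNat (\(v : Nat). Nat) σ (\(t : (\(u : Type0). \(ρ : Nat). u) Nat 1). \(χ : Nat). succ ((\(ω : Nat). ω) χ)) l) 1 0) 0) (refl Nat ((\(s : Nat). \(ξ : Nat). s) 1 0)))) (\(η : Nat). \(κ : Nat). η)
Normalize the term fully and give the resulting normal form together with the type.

reduced normal form:
  refl Nat 1
type:
  Eq Nat 1 1


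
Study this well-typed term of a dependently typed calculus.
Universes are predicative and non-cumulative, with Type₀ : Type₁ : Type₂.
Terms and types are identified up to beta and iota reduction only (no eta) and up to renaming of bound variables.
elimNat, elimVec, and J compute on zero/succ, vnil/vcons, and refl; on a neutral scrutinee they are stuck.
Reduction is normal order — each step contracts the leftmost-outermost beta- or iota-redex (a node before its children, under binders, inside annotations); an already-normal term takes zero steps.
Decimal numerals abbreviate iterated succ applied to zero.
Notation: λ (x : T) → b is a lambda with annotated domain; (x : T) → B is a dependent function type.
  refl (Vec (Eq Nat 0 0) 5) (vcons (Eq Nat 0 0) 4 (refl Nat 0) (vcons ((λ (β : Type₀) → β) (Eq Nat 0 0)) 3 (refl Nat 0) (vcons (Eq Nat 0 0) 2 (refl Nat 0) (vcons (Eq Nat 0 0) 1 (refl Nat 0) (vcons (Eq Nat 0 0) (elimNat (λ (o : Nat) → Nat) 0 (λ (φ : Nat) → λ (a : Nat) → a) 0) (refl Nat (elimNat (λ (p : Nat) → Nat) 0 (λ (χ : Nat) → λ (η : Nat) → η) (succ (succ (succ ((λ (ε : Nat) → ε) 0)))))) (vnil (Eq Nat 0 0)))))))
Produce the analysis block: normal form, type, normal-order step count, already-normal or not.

resulting normal form:
  refl (Vec (Eq Nat 0 0) 5) (vcons (Eq Nat 0 0) 4 (refl Nat 0) (vcons (Eq Nat 0 0) 3 (refl Nat 0) (vcons (Eq Nat 0 0) 2 (refl Nat 0) (vcons (Eq Nat 0 0) 1 (refl Nat 0) (vcons (Eq Nat 0 0) 0 (refl Nat 0) (vnil (Eq Nat 0 0)))))))
type:
  Eq (Vec (Eq Nat 0 0) 5) (vcons (Eq Nat 0 0) 4 (refl Nat 0) (vcons (Eq Nat 0 0) 3 (refl Nat 0) (vcons (Eq Nat 0 0) 2 (refl Nat 0) (vcons (Eq Nat 0 0) 1 (refl Nat 0) (vcons (Eq Nat 0 0) 0 (refl Nat 0) (vnil (Eq Nat 0 0))))))) (vcons (Eq Nat 0 0) 4 (refl Nat 0) (vcons (Eq Nat 0 0) 3 (refl Nat 0) (vcons (Eq Nat 0 0) 2 (refl Nat 0) (vcons (Eq Nat 0 0) 1 (refl Nat 0) (vcons (Eq Nat 0 0) 0 (refl Nat 0) (vnil (Eq Nat 0 0)))))))
steps to reach normal form (normal order): 13
already normal: no
first redex: a beta-redex


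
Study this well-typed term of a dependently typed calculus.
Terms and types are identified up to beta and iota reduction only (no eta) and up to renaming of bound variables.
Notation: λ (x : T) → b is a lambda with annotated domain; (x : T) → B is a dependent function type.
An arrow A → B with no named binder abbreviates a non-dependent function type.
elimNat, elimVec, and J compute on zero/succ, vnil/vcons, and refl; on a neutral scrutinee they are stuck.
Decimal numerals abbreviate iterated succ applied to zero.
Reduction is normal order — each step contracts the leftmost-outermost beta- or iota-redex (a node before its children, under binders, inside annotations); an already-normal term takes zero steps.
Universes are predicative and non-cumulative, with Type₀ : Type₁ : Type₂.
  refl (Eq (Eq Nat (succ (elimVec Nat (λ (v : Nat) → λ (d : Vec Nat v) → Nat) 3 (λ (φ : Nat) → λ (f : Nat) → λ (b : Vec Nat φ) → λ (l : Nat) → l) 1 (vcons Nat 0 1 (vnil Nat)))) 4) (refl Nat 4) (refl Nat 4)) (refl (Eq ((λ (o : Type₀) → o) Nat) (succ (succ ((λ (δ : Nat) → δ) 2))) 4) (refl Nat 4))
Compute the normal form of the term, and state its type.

resulting normal form:
  refl (Eq (Eq Nat 4 4) (refl Nat 4) (refl Nat 4)) (refl (Eq Nat 4 4) (refl Nat 4))
inferred type:
  Eq (Eq (Eq Nat 4 4) (refl Nat 4) (refl Nat 4)) (refl (Eq Nat 4 4) (refl Nat 4)) (refl (Eq Nat 4 4) (refl Nat 4))
observation: 8 normal-order steps normalize the term, beginning with an elimVec iota-redex.


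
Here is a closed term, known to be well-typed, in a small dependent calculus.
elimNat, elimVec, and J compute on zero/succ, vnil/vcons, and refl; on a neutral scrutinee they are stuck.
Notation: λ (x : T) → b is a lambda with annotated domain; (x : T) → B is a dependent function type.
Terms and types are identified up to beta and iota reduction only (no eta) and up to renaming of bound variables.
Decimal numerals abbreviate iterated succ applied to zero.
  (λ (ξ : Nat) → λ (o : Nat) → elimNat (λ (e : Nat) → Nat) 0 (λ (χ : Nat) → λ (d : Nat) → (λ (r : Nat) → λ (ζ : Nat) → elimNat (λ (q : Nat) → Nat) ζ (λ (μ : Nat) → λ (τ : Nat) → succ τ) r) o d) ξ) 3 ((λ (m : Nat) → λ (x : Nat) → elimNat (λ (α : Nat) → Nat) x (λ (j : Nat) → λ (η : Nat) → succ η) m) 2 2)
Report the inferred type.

the term's type:
  Nat


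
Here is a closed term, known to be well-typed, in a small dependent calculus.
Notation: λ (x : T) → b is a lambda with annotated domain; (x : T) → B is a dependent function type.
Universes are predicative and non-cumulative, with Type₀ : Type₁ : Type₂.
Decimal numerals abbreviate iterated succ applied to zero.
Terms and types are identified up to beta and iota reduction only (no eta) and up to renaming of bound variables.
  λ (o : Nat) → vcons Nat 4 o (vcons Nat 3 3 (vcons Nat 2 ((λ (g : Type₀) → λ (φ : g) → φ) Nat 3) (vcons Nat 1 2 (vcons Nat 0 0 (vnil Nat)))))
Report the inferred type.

the term's type:
  (o : Nat) → Vec Nat 5


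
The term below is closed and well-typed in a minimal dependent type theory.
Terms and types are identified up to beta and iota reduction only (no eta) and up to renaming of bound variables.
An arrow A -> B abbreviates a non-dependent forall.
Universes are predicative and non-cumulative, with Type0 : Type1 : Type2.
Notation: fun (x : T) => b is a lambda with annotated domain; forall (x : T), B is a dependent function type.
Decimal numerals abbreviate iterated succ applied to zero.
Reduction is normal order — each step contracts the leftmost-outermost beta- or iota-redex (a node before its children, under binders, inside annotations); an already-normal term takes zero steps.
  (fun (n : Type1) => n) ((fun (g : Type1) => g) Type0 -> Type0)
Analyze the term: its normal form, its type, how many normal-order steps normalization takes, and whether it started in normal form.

reduced normal form:
  Type0 -> Type0
type:
  Type1
reduction steps (normal order): 2
term was already normal: no
first redex: a beta-redex


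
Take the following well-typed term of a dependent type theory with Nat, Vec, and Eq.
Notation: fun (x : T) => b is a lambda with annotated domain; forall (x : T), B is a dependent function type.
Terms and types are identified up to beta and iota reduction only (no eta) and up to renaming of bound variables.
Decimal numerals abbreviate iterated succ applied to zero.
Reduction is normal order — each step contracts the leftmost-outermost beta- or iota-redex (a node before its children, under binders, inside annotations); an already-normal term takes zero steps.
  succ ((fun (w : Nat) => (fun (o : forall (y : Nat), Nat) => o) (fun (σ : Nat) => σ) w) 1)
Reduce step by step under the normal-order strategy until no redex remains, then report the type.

normal-order reduction:
  succ ((fun (w : Nat) => (fun (o : forall (y : Nat), Nat) => o) (fun (σ : Nat) => σ) w) 1)
  ~> succ ((fun (w : forall (o : Nat), Nat) => w) (fun (y : Nat) => y) 1)
  ~> succ ((fun (w : Nat) => w) 1)
  ~> 2
the term's type:
  Nat


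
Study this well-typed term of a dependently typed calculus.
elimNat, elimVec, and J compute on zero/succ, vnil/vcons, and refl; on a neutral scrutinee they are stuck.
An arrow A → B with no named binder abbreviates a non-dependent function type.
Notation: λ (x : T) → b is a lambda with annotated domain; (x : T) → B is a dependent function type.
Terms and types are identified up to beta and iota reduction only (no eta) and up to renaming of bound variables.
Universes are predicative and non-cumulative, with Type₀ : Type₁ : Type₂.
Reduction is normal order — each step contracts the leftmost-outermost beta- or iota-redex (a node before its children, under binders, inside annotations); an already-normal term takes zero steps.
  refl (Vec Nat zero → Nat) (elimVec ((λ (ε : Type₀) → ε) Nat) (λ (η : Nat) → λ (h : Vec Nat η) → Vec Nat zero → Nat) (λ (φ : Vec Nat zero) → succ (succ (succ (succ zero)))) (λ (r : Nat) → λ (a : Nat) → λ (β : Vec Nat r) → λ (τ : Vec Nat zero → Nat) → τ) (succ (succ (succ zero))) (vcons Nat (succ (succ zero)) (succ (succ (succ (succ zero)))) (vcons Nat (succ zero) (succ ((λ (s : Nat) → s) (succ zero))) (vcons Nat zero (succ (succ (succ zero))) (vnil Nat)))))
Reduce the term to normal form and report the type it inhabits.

reduced normal form:
  refl (Vec Nat zero → Nat) (λ (ε : Vec Nat zero) → succ (succ (succ (succ zero))))
inferred type:
  Eq (Vec Nat zero → Nat) (λ (ε : Vec Nat zero) → succ (succ (succ (succ zero)))) (λ (η : Vec Nat zero) → succ (succ (succ (succ zero))))
observation: the first redex contracted is an elimVec iota-redex; the normal form is reached in 16 normal-order steps.


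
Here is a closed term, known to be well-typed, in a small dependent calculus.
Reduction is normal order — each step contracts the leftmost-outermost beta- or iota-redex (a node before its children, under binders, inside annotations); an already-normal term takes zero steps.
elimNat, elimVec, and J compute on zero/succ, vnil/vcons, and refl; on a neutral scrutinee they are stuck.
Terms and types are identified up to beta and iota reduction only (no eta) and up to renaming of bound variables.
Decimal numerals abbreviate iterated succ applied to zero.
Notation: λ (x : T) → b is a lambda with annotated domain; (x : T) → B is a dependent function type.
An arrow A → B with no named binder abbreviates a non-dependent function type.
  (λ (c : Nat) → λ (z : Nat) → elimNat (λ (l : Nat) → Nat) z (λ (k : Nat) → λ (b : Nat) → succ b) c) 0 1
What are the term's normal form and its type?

reduced normal form:
  1
the term's type:
  Nat
observation: the leftmost-outermost redex is a beta-redex, and normalization takes 3 steps.


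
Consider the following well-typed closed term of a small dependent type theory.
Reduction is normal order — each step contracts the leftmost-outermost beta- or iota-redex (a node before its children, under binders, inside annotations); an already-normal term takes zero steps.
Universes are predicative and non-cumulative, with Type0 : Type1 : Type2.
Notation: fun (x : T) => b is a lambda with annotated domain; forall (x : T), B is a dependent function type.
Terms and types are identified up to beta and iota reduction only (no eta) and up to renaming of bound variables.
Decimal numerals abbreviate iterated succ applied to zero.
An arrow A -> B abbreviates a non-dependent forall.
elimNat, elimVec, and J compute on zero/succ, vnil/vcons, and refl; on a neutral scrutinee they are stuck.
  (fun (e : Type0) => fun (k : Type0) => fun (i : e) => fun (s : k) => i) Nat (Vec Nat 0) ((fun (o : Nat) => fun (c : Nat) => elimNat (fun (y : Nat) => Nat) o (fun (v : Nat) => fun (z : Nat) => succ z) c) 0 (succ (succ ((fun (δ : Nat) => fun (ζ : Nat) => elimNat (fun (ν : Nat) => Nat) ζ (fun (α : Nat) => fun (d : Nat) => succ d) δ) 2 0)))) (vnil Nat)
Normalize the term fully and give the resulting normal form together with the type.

normal form:
  4
inferred type:
  Nat
observation: normalization takes exactly 28 steps under the normal-order strategy.


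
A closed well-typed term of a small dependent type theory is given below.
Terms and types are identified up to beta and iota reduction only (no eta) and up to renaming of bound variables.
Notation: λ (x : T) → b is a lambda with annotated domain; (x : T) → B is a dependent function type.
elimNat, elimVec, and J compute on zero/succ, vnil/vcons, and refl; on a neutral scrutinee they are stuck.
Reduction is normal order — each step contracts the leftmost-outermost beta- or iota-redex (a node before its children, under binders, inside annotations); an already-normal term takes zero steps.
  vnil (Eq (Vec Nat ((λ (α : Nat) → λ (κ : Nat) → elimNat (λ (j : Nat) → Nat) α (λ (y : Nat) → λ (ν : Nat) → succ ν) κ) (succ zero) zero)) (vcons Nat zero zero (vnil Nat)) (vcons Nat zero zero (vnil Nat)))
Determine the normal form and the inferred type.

normal form:
  vnil (Eq (Vec Nat (succ zero)) (vcons Nat zero zero (vnil Nat)) (vcons Nat zero zero (vnil Nat)))
the term's type:
  Vec (Eq (Vec Nat (succ zero)) (vcons Nat zero zero (vnil Nat)) (vcons Nat zero zero (vnil Nat))) zero


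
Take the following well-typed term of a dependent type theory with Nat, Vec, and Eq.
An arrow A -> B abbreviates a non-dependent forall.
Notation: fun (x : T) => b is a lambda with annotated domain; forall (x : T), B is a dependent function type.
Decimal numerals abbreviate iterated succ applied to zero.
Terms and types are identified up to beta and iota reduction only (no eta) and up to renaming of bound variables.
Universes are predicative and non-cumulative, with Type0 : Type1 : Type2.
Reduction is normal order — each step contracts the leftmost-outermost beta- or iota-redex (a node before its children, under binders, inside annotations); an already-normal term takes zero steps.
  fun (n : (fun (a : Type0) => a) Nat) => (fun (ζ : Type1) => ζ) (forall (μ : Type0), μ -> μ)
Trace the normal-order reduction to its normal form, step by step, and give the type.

normal-order reduction sequence:
  fun (n : (fun (a : Type0) => a) Nat) => (fun (ζ : Type1) => ζ) (forall (μ : Type0), μ -> μ)
  ~> fun (n : Nat) => (fun (a : Type1) => a) (forall (ζ : Type0), ζ -> ζ)
  ~> fun (n : Nat) => forall (a : Type0), a -> a
type:
  Nat -> Type1


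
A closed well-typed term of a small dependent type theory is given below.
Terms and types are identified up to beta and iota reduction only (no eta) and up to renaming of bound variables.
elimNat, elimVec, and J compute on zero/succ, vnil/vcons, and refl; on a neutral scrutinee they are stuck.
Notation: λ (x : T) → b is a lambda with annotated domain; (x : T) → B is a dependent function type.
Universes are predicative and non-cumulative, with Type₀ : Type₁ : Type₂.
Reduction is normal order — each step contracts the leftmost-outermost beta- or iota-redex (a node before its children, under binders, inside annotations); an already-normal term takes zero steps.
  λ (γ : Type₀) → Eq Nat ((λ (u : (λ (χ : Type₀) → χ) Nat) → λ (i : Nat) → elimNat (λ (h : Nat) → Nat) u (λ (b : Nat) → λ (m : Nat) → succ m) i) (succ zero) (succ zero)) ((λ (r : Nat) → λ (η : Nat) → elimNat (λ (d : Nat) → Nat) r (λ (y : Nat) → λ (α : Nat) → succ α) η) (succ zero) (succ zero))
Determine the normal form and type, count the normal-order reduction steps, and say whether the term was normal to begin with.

reduced normal form:
  λ (γ : Type₀) → Eq Nat (succ (succ zero)) (succ (succ zero))
inferred type:
  (γ : Type₀) → Type₀
reduction steps (normal order): 12
started in normal form: no
first redex: a beta-redex


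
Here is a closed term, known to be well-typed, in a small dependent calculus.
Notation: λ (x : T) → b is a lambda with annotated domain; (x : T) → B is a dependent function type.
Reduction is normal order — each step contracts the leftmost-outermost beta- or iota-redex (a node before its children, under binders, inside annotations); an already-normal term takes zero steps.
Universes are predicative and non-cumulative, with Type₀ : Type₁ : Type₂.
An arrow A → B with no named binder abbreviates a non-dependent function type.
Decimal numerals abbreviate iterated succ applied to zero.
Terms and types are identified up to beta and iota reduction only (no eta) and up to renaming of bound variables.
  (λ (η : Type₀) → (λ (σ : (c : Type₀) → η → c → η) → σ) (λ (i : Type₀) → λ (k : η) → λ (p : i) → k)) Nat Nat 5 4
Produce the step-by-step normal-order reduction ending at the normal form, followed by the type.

reduction (normal order):
  (λ (η : Type₀) → (λ (σ : (c : Type₀) → η → c → η) → σ) (λ (i : Type₀) → λ (k : η) → λ (p : i) → k)) Nat Nat 5 4
  ~> (λ (η : (σ : Type₀) → Nat → σ → Nat) → η) (λ (c : Type₀) → λ (i : Nat) → λ (k : c) → i) Nat 5 4
  ~> (λ (η : Type₀) → λ (σ : Nat) → λ (c : η) → σ) Nat 5 4
  ~> (λ (η : Nat) → λ (σ : Nat) → η) 5 4
  ~> (λ (η : Nat) → 5) 4
  ~> 5
type:
  Nat


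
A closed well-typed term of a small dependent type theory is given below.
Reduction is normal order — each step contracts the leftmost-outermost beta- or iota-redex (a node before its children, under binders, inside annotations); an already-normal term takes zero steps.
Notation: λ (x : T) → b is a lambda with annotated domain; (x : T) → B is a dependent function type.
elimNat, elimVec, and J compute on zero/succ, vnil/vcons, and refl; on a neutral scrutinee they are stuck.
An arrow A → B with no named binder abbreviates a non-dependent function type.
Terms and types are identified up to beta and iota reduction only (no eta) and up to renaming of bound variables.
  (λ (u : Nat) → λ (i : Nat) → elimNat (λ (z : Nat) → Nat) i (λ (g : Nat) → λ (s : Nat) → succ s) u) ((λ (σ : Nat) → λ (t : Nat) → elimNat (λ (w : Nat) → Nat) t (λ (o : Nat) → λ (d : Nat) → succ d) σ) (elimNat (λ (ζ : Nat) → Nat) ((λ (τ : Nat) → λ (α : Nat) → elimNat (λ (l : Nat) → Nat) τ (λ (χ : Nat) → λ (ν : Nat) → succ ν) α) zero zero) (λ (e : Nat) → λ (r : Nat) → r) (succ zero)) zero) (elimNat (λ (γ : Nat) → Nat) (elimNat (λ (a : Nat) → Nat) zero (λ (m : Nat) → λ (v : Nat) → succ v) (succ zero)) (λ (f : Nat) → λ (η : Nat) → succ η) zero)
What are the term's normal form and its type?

resulting normal form:
  succ zero
the term's type:
  Nat


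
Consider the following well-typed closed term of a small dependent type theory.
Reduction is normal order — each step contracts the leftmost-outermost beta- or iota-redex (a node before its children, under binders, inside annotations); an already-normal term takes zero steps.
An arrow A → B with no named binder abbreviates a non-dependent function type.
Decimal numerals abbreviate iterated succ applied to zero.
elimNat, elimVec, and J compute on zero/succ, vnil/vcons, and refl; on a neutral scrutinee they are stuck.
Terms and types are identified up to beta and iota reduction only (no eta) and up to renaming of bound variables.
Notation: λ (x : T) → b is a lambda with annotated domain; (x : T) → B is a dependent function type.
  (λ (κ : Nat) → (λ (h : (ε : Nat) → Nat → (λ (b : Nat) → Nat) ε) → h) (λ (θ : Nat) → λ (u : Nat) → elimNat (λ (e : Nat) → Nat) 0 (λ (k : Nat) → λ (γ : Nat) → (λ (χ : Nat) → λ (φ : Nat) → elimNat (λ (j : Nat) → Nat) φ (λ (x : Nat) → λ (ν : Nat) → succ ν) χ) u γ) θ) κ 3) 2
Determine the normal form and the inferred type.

reduced normal form:
  6
inferred type:
  Nat
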